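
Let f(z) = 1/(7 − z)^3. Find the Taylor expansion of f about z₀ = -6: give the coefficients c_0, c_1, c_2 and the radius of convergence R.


Let w = z − z₀, so z = z₀ + w.
Then 7 − z = 7 − (z₀ + w) = (7 − z₀) − w = 13 − w.
f(z) = 1/(13 − w)^3 = (1/(13)^3) · (1 − w/(13))^{−3}.
By the binomial series (1−u)^{−3} = Σ_{n≥0} C(n+2, 2) u^n for |u|<1, with u = w/(13):
  c_n = C(n+2, 2) / (13)^(n+3).
  c_0 = 1/(13)^3 = 1/2197.
  c_1 = 3/(13)^4 = 3/28561.
  c_2 = 6/(13)^5 = 6/371293.
The series is valid for |w/d| < 1, i.e. |z − z₀| < |d|.
Radius of convergence: R = |7 − z₀| = |13| = 13 (distance from z₀ to the singularity z = 7).

c_0 = 1/2197, c_1 = 3/28561, c_2 = 6/371293; R = 13.


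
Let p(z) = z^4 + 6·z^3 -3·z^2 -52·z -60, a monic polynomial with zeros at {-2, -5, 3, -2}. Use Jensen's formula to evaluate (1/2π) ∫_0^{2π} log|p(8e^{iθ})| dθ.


Zeros: -5, -2, -2, 3; r = 8.
Inside |z| < r: -5, -2, -2, 3. Outside (|z| ≥ r): ∅.
p(0) = -60, so log|p(0)| = log(60) = 4.0943.
Apply Jensen: I(r) = log|p(0)| + Σ_k log(r/|z_k|), summed over zeros inside |z| < r.
  log(r/|z_k|) for z_k = -2: log(8/2) = 1.3863
  log(r/|z_k|) for z_k = -5: log(8/5) = 0.4700
  log(r/|z_k|) for z_k = 3: log(8/3) = 0.9808
  log(r/|z_k|) for z_k = -2: log(8/2) = 1.3863
Sum over inside zeros: 4.2234.
I(r) = log|p(0)| + (inside sum) = 4.0943 + 4.2234 = 8.3178.
Closed form (all zeros inside, monic): I(r) = n·log(r) = 4·log(8) = 8.3178. ✓

I(r) ≈ 8.3178.


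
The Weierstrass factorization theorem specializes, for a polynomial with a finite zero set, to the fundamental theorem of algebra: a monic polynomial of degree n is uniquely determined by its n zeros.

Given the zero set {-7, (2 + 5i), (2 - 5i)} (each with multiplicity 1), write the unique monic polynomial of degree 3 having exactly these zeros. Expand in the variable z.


The polynomial is p(z) = ∏_{α ∈ S} (z − α), where S = {-7, (2 + 5i), (2 - 5i)}.
Expanding the product yields: p(z) = z^3 + 3·z^2 + z + 203.
Note conjugate pairs combine to real quadratics: (z − (2+5i))(z − (2−5i)) = z² − 4z + 29.
The resulting polynomial has degree 3 and real coefficients as required.

p(z) = z^3 + 3·z^2 + z + 203.


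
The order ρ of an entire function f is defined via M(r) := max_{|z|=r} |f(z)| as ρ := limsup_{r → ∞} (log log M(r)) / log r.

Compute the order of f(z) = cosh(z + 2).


cosh(w) is a linear combination of e^{iw} and e^{−iw} (or e^w, e^{−w} in the hyperbolic case), so |cosh(w)| ≤ e^{|w|}. With w = z + 2, |w| ≤ 1|z| + 2 = 1r + 2 on |z| = r, giving M(r) ≤ e^{1r + 2}, so ρ ≤ 1. On a suitable ray (z = it for sin/cos; z = t for sinh/cosh, t real → ∞), |cosh(z + 2)| grows like e^{1|t|}/2, so ρ ≥ 1. Hence ρ = 1.
Therefore ρ = 1.

Order ρ = 1.


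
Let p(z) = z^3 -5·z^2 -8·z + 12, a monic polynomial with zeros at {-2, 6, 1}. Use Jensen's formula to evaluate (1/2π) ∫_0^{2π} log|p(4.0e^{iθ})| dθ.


Zeros: -2, 1, 6; r = 4.0.
Inside |z| < r: -2, 1. Outside (|z| ≥ r): 6.
p(0) = 12, so log|p(0)| = log(12) = 2.4849.
Apply Jensen: I(r) = log|p(0)| + Σ_k log(r/|z_k|), summed over zeros inside |z| < r.
  log(r/|z_k|) for z_k = -2: log(4.0/2) = 0.6931
  log(r/|z_k|) for z_k = 1: log(4.0/1) = 1.3863
  Outside zeros (6) contribute nothing to the Jensen sum.
Sum over inside zeros: 2.0794.
I(r) = log|p(0)| + (inside sum) = 2.4849 + 2.0794 = 4.5643.
Note: since some zeros are outside |z| ≤ r, the simplified n·log(r) form does NOT apply — only the inside zeros contribute.

I(r) ≈ 4.5643.


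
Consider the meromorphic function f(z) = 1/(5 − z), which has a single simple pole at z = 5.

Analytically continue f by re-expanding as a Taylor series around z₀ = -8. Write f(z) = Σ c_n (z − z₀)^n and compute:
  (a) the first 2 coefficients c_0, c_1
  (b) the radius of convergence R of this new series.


Let w = z − z₀, so z = z₀ + w.
Then 5 − z = 5 − (z₀ + w) = (5 − z₀) − w = 13 − w.
f(z) = 1/(13 − w) = (1/(13)) · 1/(1 − w/(13)) = Σ_{n≥0} w^n / (13)^(n+1).
So c_n = 1/(13)^(n+1):
  c_0 = 1/(13)^1 = 1/13.
  c_1 = 1/(13)^2 = 1/169.
The series is valid for |w/d| < 1, i.e. |z − z₀| < |d|.
Radius of convergence: R = |5 − z₀| = |13| = 13 (distance from z₀ to the singularity z = 5).

c_0 = 1/13, c_1 = 1/169; R = 13.


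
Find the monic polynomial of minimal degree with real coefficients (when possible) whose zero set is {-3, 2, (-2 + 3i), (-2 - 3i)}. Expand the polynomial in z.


The polynomial is p(z) = ∏_{α ∈ S} (z − α), where S = {-3, 2, (-2 + 3i), (-2 - 3i)}.
Expanding the product yields: p(z) = z^4 + 5·z^3 + 11·z^2 -11·z -78.
Note conjugate pairs combine to real quadratics: (z − (-2+3i))(z − (-2−3i)) = z² + 4z + 13.
The resulting polynomial has degree 4 and real coefficients as required.

p(z) = z^4 + 5·z^3 + 11·z^2 -11·z -78.


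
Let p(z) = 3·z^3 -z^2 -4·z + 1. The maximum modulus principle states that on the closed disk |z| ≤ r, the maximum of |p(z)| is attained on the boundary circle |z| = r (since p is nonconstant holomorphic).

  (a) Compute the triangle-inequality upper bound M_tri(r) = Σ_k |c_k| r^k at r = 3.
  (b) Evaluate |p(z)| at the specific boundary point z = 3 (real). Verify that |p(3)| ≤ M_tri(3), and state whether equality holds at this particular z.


Coefficients: c_0 = 1, c_1 = -4, c_2 = -1, c_3 = 3. Radius r = 3.
Part (a). Triangle bound: M_tri(r) = Σ_k |c_k| r^k
  = |1|·3^0 + |-4|·3^1 + |-1|·3^2 + |3|·3^3
  = 1 + 12 + 9 + 81 = 103.
This bounds M(r) := max_{|z|=r} |p(z)| from above; equality holds iff all terms c_k z^k can be made to align in phase at a single z on |z|=r.
Part (b). At z = 3 (real, on the circle |z| = r):
  p(3) = (1)·3^0 + (-4)·3^1 + (-1)·3^2 + (3)·3^3 = 61.
  |p(3)| = 61.
Check: |p(3)| = 61 ≤ 103 = M_tri(3). ✓ Equality does not hold at z = 3 (the coefficients have mixed signs, so the terms do not all align in phase there).

M_tri(3) = 103; |p(3)| = 61; equality at z=3: no.


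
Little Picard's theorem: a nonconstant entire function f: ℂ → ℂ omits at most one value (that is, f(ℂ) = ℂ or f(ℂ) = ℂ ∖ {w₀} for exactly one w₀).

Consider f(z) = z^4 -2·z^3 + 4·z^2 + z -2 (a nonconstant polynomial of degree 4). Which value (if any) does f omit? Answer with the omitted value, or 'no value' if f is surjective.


Little Picard bounds the complement of f(ℂ) to at most one point.
For every w ∈ ℂ, the equation p(z) − w = 0 is a nonconstant polynomial in z and hence has at least one root by the fundamental theorem of algebra. So p is surjective onto ℂ, omitting no value.

Omitted value: no value.


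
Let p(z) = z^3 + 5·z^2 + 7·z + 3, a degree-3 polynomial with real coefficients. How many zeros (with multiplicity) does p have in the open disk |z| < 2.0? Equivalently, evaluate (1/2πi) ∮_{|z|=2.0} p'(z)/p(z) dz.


The zeros of p are: -1, -1, -3.
Their magnitudes are: 1, 1, 3.
Zeros with |z| < R = 2.0: -1, -1.
Count = 2.
By the argument principle, (1/2πi) ∮_{|z|=R} p'(z)/p(z) dz equals exactly this count.

Number of zeros inside |z| < 2.0: 2.


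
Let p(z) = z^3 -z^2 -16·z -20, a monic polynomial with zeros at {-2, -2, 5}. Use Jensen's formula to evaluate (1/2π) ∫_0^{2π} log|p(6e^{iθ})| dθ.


Zeros: -2, -2, 5; r = 6.
Inside |z| < r: -2, -2, 5. Outside (|z| ≥ r): ∅.
p(0) = -20, so log|p(0)| = log(20) = 2.9957.
Apply Jensen: I(r) = log|p(0)| + Σ_k log(r/|z_k|), summed over zeros inside |z| < r.
  log(r/|z_k|) for z_k = -2: log(6/2) = 1.0986
  log(r/|z_k|) for z_k = -2: log(6/2) = 1.0986
  log(r/|z_k|) for z_k = 5: log(6/5) = 0.1823
Sum over inside zeros: 2.3795.
I(r) = log|p(0)| + (inside sum) = 2.9957 + 2.3795 = 5.3753.
Closed form (all zeros inside, monic): I(r) = n·log(r) = 3·log(6) = 5.3753. ✓

I(r) ≈ 5.3753.


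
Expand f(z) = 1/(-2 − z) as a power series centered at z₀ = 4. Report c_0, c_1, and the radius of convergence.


Let w = z − z₀, so z = z₀ + w.
Then -2 − z = -2 − (z₀ + w) = (-2 − z₀) − w = -6 − w.
f(z) = 1/(-6 − w) = (1/(-6)) · 1/(1 − w/(-6)) = Σ_{n≥0} w^n / (-6)^(n+1).
So c_n = 1/(-6)^(n+1):
  c_0 = 1/(-6)^1 = -1/6.
  c_1 = 1/(-6)^2 = 1/36.
The series is valid for |w/d| < 1, i.e. |z − z₀| < |d|.
Radius of convergence: R = |-2 − z₀| = |-6| = 6 (distance from z₀ to the singularity z = -2).

c_0 = -1/6, c_1 = 1/36; R = 6.


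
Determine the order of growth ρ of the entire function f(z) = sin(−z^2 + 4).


Write sin(w) = (e^{iw} ± e^{−iw})/(2 or 2i), so |sin(w)| ≤ e^{|w|}. With w = −z^2 + 4, |w| ≤ 1r^2 + 4 on |z|=r, giving M(r) ≤ e^{1r^2 + 4} and ρ ≤ 2. For the lower bound, choose z on |z|=r with -1z^2 purely imaginary of modulus 1r^2; then |sin(−z^2 + 4)| grows like e^{1r^2}/2, so ρ ≥ 2. Hence ρ = 2.
Therefore ρ = 2.

Order ρ = 2.


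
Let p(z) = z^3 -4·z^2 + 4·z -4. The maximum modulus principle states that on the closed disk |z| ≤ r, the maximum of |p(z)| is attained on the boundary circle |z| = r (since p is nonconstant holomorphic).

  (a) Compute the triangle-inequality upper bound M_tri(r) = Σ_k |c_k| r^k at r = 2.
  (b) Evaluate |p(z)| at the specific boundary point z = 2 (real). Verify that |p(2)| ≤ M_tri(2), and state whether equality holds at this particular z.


Coefficients: c_0 = -4, c_1 = 4, c_2 = -4, c_3 = 1. Radius r = 2.
Part (a). Triangle bound: M_tri(r) = Σ_k |c_k| r^k
  = |-4|·2^0 + |4|·2^1 + |-4|·2^2 + |1|·2^3
  = 4 + 8 + 16 + 8 = 36.
This bounds M(r) := max_{|z|=r} |p(z)| from above; equality holds iff all terms c_k z^k can be made to align in phase at a single z on |z|=r.
Part (b). At z = 2 (real, on the circle |z| = r):
  p(2) = (-4)·2^0 + (4)·2^1 + (-4)·2^2 + (1)·2^3 = -4.
  |p(2)| = 4.
Check: |p(2)| = 4 ≤ 36 = M_tri(2). ✓ Equality does not hold at z = 2 (the coefficients have mixed signs, so the terms do not all align in phase there).

M_tri(2) = 36; |p(2)| = 4; equality at z=2: no.


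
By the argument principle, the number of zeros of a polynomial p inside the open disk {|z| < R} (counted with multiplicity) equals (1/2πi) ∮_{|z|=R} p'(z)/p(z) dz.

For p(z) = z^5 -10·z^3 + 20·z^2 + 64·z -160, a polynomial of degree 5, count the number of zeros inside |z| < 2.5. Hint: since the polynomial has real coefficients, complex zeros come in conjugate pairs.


The zeros of p are: (-3 + 1i), (-3 - 1i), (2 + 2i), (2 - 2i), 2.
Their magnitudes are: 3.162, 3.162, 2.828, 2.828, 2.
Zeros with |z| < R = 2.5: 2.
Count = 1.
By the argument principle, (1/2πi) ∮_{|z|=R} p'(z)/p(z) dz equals exactly this count.

Number of zeros inside |z| < 2.5: 1.


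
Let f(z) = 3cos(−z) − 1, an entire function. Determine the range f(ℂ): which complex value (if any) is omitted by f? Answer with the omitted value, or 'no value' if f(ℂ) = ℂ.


Little Picard bounds the complement of f(ℂ) to at most one point.
cos is entire and surjective onto ℂ: for every w ∈ ℂ, cos(ζ) = w has a solution ζ ∈ ℂ (e.g., via the complex inverse arccos). With ζ = −z this gives z = ζ/(-1). Then 3·cos(−z) takes every value in 3·ℂ = ℂ, and adding -1 is a bijection of ℂ. So f is surjective and omits no value. (Note: only on the real line is cos bounded by [−1, 1].)

Omitted value: no value.


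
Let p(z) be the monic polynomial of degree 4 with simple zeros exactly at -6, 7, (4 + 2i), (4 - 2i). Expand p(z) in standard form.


The polynomial is p(z) = ∏_{α ∈ S} (z − α), where S = {-6, 7, (4 + 2i), (4 - 2i)}.
Expanding the product yields: p(z) = z^4 -9·z^3 -14·z^2 + 316·z -840.
Note conjugate pairs combine to real quadratics: (z − (4+2i))(z − (4−2i)) = z² − 8z + 20.
The resulting polynomial has degree 4 and real coefficients as required.

p(z) = z^4 -9·z^3 -14·z^2 + 316·z -840.


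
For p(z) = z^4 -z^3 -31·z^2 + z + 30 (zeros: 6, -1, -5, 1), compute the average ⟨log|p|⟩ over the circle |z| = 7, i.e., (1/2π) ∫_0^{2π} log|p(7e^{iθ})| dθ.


Zeros: -5, -1, 1, 6; r = 7.
Inside |z| < r: -5, -1, 1, 6. Outside (|z| ≥ r): ∅.
p(0) = 30, so log|p(0)| = log(30) = 3.4012.
Apply Jensen: I(r) = log|p(0)| + Σ_k log(r/|z_k|), summed over zeros inside |z| < r.
  log(r/|z_k|) for z_k = 6: log(7/6) = 0.1542
  log(r/|z_k|) for z_k = -1: log(7/1) = 1.9459
  log(r/|z_k|) for z_k = -5: log(7/5) = 0.3365
  log(r/|z_k|) for z_k = 1: log(7/1) = 1.9459
Sum over inside zeros: 4.3824.
I(r) = log|p(0)| + (inside sum) = 3.4012 + 4.3824 = 7.7836.
Closed form (all zeros inside, monic): I(r) = n·log(r) = 4·log(7) = 7.7836. ✓

I(r) ≈ 7.7836.


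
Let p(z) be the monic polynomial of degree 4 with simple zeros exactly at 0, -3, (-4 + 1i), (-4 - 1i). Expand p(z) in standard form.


The polynomial is p(z) = ∏_{α ∈ S} (z − α), where S = {0, -3, (-4 + 1i), (-4 - 1i)}.
Expanding the product yields: p(z) = z^4 + 11·z^3 + 41·z^2 + 51·z.
Note conjugate pairs combine to real quadratics: (z − (-4+1i))(z − (-4−1i)) = z² + 8z + 17.
The resulting polynomial has degree 4 and real coefficients as required.

p(z) = z^4 + 11·z^3 + 41·z^2 + 51·z.


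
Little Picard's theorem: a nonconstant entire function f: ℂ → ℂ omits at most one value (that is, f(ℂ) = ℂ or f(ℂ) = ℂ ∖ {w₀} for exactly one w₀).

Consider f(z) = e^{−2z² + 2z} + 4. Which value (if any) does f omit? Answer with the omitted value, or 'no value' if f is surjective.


Little Picard bounds the complement of f(ℂ) to at most one point.
The exponent g(z) = −2z² + 2z is a nonconstant polynomial, hence surjective onto ℂ. So e^{g(z)} takes every value in {e^w : w ∈ ℂ} = ℂ ∖ {0}. Adding 4 shifts the range to ℂ ∖ {4}. f omits exactly 4.

Omitted value: 4.


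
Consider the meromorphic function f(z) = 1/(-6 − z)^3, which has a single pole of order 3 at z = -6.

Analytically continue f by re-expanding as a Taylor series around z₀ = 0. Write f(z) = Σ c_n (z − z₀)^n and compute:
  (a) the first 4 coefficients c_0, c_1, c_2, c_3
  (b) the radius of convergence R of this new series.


Let w = z − z₀, so z = z₀ + w.
Then -6 − z = -6 − (z₀ + w) = (-6 − z₀) − w = -6 − w.
f(z) = 1/(-6 − w)^3 = (1/(-6)^3) · (1 − w/(-6))^{−3}.
By the binomial series (1−u)^{−3} = Σ_{n≥0} C(n+2, 2) u^n for |u|<1, with u = w/(-6):
  c_n = C(n+2, 2) / (-6)^(n+3).
  c_0 = 1/(-6)^3 = -1/216.
  c_1 = 3/(-6)^4 = 1/432.
  c_2 = 6/(-6)^5 = -1/1296.
  c_3 = 10/(-6)^6 = 5/23328.
The series is valid for |w/d| < 1, i.e. |z − z₀| < |d|.
Radius of convergence: R = |-6 − z₀| = |-6| = 6 (distance from z₀ to the singularity z = -6).

c_0 = -1/216, c_1 = 1/432, c_2 = -1/1296, c_3 = 5/23328; R = 6.


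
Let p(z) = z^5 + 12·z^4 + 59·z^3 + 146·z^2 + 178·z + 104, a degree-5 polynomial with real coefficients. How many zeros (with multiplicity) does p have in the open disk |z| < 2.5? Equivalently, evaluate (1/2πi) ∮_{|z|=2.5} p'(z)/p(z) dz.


The zeros of p are: -4, (-3 + 2i), (-3 - 2i), (-1 + 1i), (-1 - 1i).
Their magnitudes are: 4, 3.606, 3.606, 1.414, 1.414.
Zeros with |z| < R = 2.5: (-1 + 1i), (-1 - 1i).
Count = 2.
By the argument principle, (1/2πi) ∮_{|z|=R} p'(z)/p(z) dz equals exactly this count.

Number of zeros inside |z| < 2.5: 2.


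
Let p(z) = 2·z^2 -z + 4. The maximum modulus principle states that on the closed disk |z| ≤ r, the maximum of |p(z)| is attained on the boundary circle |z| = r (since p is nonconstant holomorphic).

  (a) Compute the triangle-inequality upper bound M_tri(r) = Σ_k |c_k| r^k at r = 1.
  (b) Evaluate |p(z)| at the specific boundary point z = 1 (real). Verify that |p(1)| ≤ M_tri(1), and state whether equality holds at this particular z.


Coefficients: c_0 = 4, c_1 = -1, c_2 = 2. Radius r = 1.
Part (a). Triangle bound: M_tri(r) = Σ_k |c_k| r^k
  = |4|·1^0 + |-1|·1^1 + |2|·1^2
  = 4 + 1 + 2 = 7.
This bounds M(r) := max_{|z|=r} |p(z)| from above; equality holds iff all terms c_k z^k can be made to align in phase at a single z on |z|=r.
Part (b). At z = 1 (real, on the circle |z| = r):
  p(1) = (4)·1^0 + (-1)·1^1 + (2)·1^2 = 5.
  |p(1)| = 5.
Check: |p(1)| = 5 ≤ 7 = M_tri(1). ✓ Equality does not hold at z = 1 (the coefficients have mixed signs, so the terms do not all align in phase there).

M_tri(1) = 7; |p(1)| = 5; equality at z=1: no.


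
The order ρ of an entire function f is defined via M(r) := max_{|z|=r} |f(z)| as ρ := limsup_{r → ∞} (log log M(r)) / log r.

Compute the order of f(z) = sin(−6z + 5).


sin(w) is a linear combination of e^{iw} and e^{−iw} (or e^w, e^{−w} in the hyperbolic case), so |sin(w)| ≤ e^{|w|}. With w = −6z + 5, |w| ≤ 6|z| + 5 = 6r + 5 on |z| = r, giving M(r) ≤ e^{6r + 5}, so ρ ≤ 1. On a suitable ray (z = it for sin/cos; z = t for sinh/cosh, t real → ∞), |sin(−6z + 5)| grows like e^{6|t|}/2, so ρ ≥ 1. Hence ρ = 1.
Therefore ρ = 1.

Order ρ = 1.


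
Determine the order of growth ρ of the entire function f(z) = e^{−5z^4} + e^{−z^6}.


Each summand is entire of order 4 and 6 respectively (as in the single-exponential case). The order of a sum is at most the max of the orders, so ρ ≤ 6. For the lower bound: on |z|=r choose arg z so that -1z^6 is real positive; then |e^{-1z^6}| = e^{1r^6} while |e^{-5z^4}| ≤ e^{5r^4} = o(e^{1r^6}). So |f| ≥ e^{1r^6}(1 − o(1)) and ρ ≥ 6. Hence ρ = max(4, 6) = 6.
Therefore ρ = 6.

Order ρ = 6.


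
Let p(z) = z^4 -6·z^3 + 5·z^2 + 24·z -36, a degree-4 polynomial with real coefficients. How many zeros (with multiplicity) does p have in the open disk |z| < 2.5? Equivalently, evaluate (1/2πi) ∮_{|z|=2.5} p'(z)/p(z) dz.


The zeros of p are: -2, 3, 2, 3.
Their magnitudes are: 2, 3, 2, 3.
Zeros with |z| < R = 2.5: -2, 2.
Count = 2.
By the argument principle, (1/2πi) ∮_{|z|=R} p'(z)/p(z) dz equals exactly this count.

Number of zeros inside |z| < 2.5: 2.


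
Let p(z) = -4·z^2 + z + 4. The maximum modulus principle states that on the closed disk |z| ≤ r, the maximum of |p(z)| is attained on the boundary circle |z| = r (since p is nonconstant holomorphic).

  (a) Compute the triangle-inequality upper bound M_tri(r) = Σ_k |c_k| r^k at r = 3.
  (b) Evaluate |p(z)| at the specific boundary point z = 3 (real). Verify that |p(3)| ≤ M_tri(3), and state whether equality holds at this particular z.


Coefficients: c_0 = 4, c_1 = 1, c_2 = -4. Radius r = 3.
Part (a). Triangle bound: M_tri(r) = Σ_k |c_k| r^k
  = |4|·3^0 + |1|·3^1 + |-4|·3^2
  = 4 + 3 + 36 = 43.
This bounds M(r) := max_{|z|=r} |p(z)| from above; equality holds iff all terms c_k z^k can be made to align in phase at a single z on |z|=r.
Part (b). At z = 3 (real, on the circle |z| = r):
  p(3) = (4)·3^0 + (1)·3^1 + (-4)·3^2 = -29.
  |p(3)| = 29.
Check: |p(3)| = 29 ≤ 43 = M_tri(3). ✓ Equality does not hold at z = 3 (the coefficients have mixed signs, so the terms do not all align in phase there).

M_tri(3) = 43; |p(3)| = 29; equality at z=3: no.


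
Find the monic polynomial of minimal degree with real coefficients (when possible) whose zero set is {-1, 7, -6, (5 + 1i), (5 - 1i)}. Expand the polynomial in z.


The polynomial is p(z) = ∏_{α ∈ S} (z − α), where S = {-1, 7, -6, (5 + 1i), (5 - 1i)}.
Expanding the product yields: p(z) = z^5 -10·z^4 -17·z^3 + 388·z^2 -698·z -1092.
Note conjugate pairs combine to real quadratics: (z − (5+1i))(z − (5−1i)) = z² − 10z + 26.
The resulting polynomial has degree 5 and real coefficients as required.

p(z) = z^5 -10·z^4 -17·z^3 + 388·z^2 -698·z -1092.


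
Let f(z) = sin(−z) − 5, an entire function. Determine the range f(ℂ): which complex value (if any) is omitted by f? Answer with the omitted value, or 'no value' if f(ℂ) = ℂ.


Little Picard bounds the complement of f(ℂ) to at most one point.
sin is entire and surjective onto ℂ: for every w ∈ ℂ, sin(ζ) = w has a solution ζ ∈ ℂ (e.g., via the complex inverse arcsin). With ζ = −z this gives z = ζ/(-1). Then 1·sin(−z) takes every value in 1·ℂ = ℂ, and adding -5 is a bijection of ℂ. So f is surjective and omits no value. (Note: only on the real line is sin bounded by [−1, 1].)

Omitted value: no value.


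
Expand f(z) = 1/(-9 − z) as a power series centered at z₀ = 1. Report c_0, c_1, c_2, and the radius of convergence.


Let w = z − z₀, so z = z₀ + w.
Then -9 − z = -9 − (z₀ + w) = (-9 − z₀) − w = -10 − w.
f(z) = 1/(-10 − w) = (1/(-10)) · 1/(1 − w/(-10)) = Σ_{n≥0} w^n / (-10)^(n+1).
So c_n = 1/(-10)^(n+1):
  c_0 = 1/(-10)^1 = -1/10.
  c_1 = 1/(-10)^2 = 1/100.
  c_2 = 1/(-10)^3 = -1/1000.
The series is valid for |w/d| < 1, i.e. |z − z₀| < |d|.
Radius of convergence: R = |-9 − z₀| = |-10| = 10 (distance from z₀ to the singularity z = -9).

c_0 = -1/10, c_1 = 1/100, c_2 = -1/1000; R = 10.


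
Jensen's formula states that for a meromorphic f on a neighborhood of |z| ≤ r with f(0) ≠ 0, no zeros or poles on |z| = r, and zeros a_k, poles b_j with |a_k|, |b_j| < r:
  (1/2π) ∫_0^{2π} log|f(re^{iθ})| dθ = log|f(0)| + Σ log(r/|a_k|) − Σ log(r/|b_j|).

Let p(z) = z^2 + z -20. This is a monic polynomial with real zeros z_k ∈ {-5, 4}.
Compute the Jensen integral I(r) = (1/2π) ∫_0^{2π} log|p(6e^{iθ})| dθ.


Zeros: -5, 4; r = 6.
Inside |z| < r: -5, 4. Outside (|z| ≥ r): ∅.
p(0) = -20, so log|p(0)| = log(20) = 2.9957.
Apply Jensen: I(r) = log|p(0)| + Σ_k log(r/|z_k|), summed over zeros inside |z| < r.
  log(r/|z_k|) for z_k = -5: log(6/5) = 0.1823
  log(r/|z_k|) for z_k = 4: log(6/4) = 0.4055
Sum over inside zeros: 0.5878.
I(r) = log|p(0)| + (inside sum) = 2.9957 + 0.5878 = 3.5835.
Closed form (all zeros inside, monic): I(r) = n·log(r) = 2·log(6) = 3.5835. ✓

I(r) ≈ 3.5835.


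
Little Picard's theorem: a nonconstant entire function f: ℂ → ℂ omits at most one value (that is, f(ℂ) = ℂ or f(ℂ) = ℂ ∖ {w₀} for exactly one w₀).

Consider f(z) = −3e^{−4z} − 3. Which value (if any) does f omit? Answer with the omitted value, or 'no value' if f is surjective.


Little Picard bounds the complement of f(ℂ) to at most one point.
e^{−4z} is never zero on ℂ, so -3·e^{−4z} takes every value in ℂ ∖ {0}. Adding -3 shifts the range to ℂ ∖ {-3}. Thus f omits exactly the value -3.

Omitted value: -3.


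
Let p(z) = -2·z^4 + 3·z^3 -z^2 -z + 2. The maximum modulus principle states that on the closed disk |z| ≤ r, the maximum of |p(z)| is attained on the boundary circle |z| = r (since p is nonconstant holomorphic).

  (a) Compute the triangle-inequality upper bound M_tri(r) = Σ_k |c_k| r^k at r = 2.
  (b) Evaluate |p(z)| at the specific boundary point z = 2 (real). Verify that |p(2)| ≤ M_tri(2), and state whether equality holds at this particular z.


Coefficients: c_0 = 2, c_1 = -1, c_2 = -1, c_3 = 3, c_4 = -2. Radius r = 2.
Part (a). Triangle bound: M_tri(r) = Σ_k |c_k| r^k
  = |2|·2^0 + |-1|·2^1 + |-1|·2^2 + |3|·2^3 + |-2|·2^4
  = 2 + 2 + 4 + 24 + 32 = 64.
This bounds M(r) := max_{|z|=r} |p(z)| from above; equality holds iff all terms c_k z^k can be made to align in phase at a single z on |z|=r.
Part (b). At z = 2 (real, on the circle |z| = r):
  p(2) = (2)·2^0 + (-1)·2^1 + (-1)·2^2 + (3)·2^3 + (-2)·2^4 = -12.
  |p(2)| = 12.
Check: |p(2)| = 12 ≤ 64 = M_tri(2). ✓ Equality does not hold at z = 2 (the coefficients have mixed signs, so the terms do not all align in phase there).

M_tri(2) = 64; |p(2)| = 12; equality at z=2: no.


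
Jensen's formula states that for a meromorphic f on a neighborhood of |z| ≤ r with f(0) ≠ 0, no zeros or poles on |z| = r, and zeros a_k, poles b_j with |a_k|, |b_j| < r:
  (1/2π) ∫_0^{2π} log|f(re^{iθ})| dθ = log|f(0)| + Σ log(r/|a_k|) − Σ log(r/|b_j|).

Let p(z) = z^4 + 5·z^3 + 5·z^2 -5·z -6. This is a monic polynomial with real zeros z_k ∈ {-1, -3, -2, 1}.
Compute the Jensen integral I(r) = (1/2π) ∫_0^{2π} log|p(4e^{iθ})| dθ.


Zeros: -3, -2, -1, 1; r = 4.
Inside |z| < r: -3, -2, -1, 1. Outside (|z| ≥ r): ∅.
p(0) = -6, so log|p(0)| = log(6) = 1.7918.
Apply Jensen: I(r) = log|p(0)| + Σ_k log(r/|z_k|), summed over zeros inside |z| < r.
  log(r/|z_k|) for z_k = -1: log(4/1) = 1.3863
  log(r/|z_k|) for z_k = -3: log(4/3) = 0.2877
  log(r/|z_k|) for z_k = -2: log(4/2) = 0.6931
  log(r/|z_k|) for z_k = 1: log(4/1) = 1.3863
Sum over inside zeros: 3.7534.
I(r) = log|p(0)| + (inside sum) = 1.7918 + 3.7534 = 5.5452.
Closed form (all zeros inside, monic): I(r) = n·log(r) = 4·log(4) = 5.5452. ✓

I(r) ≈ 5.5452.


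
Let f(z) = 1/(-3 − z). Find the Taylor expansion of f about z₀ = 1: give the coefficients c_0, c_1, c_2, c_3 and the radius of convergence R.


Let w = z − z₀, so z = z₀ + w.
Then -3 − z = -3 − (z₀ + w) = (-3 − z₀) − w = -4 − w.
f(z) = 1/(-4 − w) = (1/(-4)) · 1/(1 − w/(-4)) = Σ_{n≥0} w^n / (-4)^(n+1).
So c_n = 1/(-4)^(n+1):
  c_0 = 1/(-4)^1 = -1/4.
  c_1 = 1/(-4)^2 = 1/16.
  c_2 = 1/(-4)^3 = -1/64.
  c_3 = 1/(-4)^4 = 1/256.
The series is valid for |w/d| < 1, i.e. |z − z₀| < |d|.
Radius of convergence: R = |-3 − z₀| = |-4| = 4 (distance from z₀ to the singularity z = -3).

c_0 = -1/4, c_1 = 1/16, c_2 = -1/64, c_3 = 1/256; R = 4.


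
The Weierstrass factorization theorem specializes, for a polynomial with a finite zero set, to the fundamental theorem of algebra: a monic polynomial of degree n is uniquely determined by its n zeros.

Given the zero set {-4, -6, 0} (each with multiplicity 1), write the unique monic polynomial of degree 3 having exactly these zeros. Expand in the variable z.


The polynomial is p(z) = ∏_{α ∈ S} (z − α), where S = {-4, -6, 0}.
Expanding the product yields: p(z) = z^3 + 10·z^2 + 24·z.
The resulting polynomial has degree 3 and real coefficients as required.

p(z) = z^3 + 10·z^2 + 24·z.


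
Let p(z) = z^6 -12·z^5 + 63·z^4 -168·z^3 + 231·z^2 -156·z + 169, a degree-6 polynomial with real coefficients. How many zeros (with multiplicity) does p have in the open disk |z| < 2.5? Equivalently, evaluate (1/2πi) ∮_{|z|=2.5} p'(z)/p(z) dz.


The zeros of p are: (3 + 2i), (3 - 2i), (3 + 2i), (3 - 2i), (0 + 1i), (0 - 1i).
Their magnitudes are: 3.606, 3.606, 3.606, 3.606, 1, 1.
Zeros with |z| < R = 2.5: (0 + 1i), (0 - 1i).
Count = 2.
By the argument principle, (1/2πi) ∮_{|z|=R} p'(z)/p(z) dz equals exactly this count.

Number of zeros inside |z| < 2.5: 2.


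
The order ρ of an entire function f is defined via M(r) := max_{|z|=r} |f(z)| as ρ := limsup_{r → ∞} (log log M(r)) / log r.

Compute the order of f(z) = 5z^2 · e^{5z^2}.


M(r) = max_{|z|=r} |5|·|z|^2·|e^{5z^2}| = 5·r^2 · e^{5r^2} (the factors attain their maxima compatibly on |z|=r). Then log M(r) = log 5 + 2·log r + 5r^2, dominated by the last term, so log log M(r) ~ 2·log r. The polynomial factor 5z^2 contributes only a log r term and does not affect the order. ρ = 2.
Therefore ρ = 2.

Order ρ = 2.


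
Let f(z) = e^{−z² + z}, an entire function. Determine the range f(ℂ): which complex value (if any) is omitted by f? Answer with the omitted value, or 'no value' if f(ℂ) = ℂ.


Little Picard bounds the complement of f(ℂ) to at most one point.
The exponent g(z) = −z² + z is a nonconstant polynomial, hence surjective onto ℂ. So e^{g(z)} takes every value in {e^w : w ∈ ℂ} = ℂ ∖ {0}. Adding 0 shifts the range to ℂ ∖ {0}. f omits exactly 0.

Omitted value: 0.


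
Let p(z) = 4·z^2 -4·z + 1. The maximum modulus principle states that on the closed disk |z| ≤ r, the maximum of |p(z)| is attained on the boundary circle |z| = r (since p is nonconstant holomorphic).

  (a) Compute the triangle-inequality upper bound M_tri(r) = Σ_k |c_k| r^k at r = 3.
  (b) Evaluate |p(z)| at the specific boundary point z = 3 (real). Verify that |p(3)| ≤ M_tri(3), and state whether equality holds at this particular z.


Coefficients: c_0 = 1, c_1 = -4, c_2 = 4. Radius r = 3.
Part (a). Triangle bound: M_tri(r) = Σ_k |c_k| r^k
  = |1|·3^0 + |-4|·3^1 + |4|·3^2
  = 1 + 12 + 36 = 49.
This bounds M(r) := max_{|z|=r} |p(z)| from above; equality holds iff all terms c_k z^k can be made to align in phase at a single z on |z|=r.
Part (b). At z = 3 (real, on the circle |z| = r):
  p(3) = (1)·3^0 + (-4)·3^1 + (4)·3^2 = 25.
  |p(3)| = 25.
Check: |p(3)| = 25 ≤ 49 = M_tri(3). ✓ Equality does not hold at z = 3 (the coefficients have mixed signs, so the terms do not all align in phase there).

M_tri(3) = 49; |p(3)| = 25; equality at z=3: no.


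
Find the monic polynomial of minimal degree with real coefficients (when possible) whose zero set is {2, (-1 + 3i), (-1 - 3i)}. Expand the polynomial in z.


The polynomial is p(z) = ∏_{α ∈ S} (z − α), where S = {2, (-1 + 3i), (-1 - 3i)}.
Expanding the product yields: p(z) = z^3 + 6·z -20.
Note conjugate pairs combine to real quadratics: (z − (-1+3i))(z − (-1−3i)) = z² + 2z + 10.
The resulting polynomial has degree 3 and real coefficients as required.

p(z) = z^3 + 6·z -20.


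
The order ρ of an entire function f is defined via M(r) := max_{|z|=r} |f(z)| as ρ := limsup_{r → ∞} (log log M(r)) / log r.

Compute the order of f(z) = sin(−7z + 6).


sin(w) is a linear combination of e^{iw} and e^{−iw} (or e^w, e^{−w} in the hyperbolic case), so |sin(w)| ≤ e^{|w|}. With w = −7z + 6, |w| ≤ 7|z| + 6 = 7r + 6 on |z| = r, giving M(r) ≤ e^{7r + 6}, so ρ ≤ 1. On a suitable ray (z = it for sin/cos; z = t for sinh/cosh, t real → ∞), |sin(−7z + 6)| grows like e^{7|t|}/2, so ρ ≥ 1. Hence ρ = 1.
Therefore ρ = 1.

Order ρ = 1.


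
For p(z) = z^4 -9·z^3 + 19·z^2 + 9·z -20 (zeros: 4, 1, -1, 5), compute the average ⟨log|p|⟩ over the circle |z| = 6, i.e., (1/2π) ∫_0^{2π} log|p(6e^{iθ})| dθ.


Zeros: -1, 1, 4, 5; r = 6.
Inside |z| < r: -1, 1, 4, 5. Outside (|z| ≥ r): ∅.
p(0) = -20, so log|p(0)| = log(20) = 2.9957.
Apply Jensen: I(r) = log|p(0)| + Σ_k log(r/|z_k|), summed over zeros inside |z| < r.
  log(r/|z_k|) for z_k = 4: log(6/4) = 0.4055
  log(r/|z_k|) for z_k = 1: log(6/1) = 1.7918
  log(r/|z_k|) for z_k = -1: log(6/1) = 1.7918
  log(r/|z_k|) for z_k = 5: log(6/5) = 0.1823
Sum over inside zeros: 4.1713.
I(r) = log|p(0)| + (inside sum) = 2.9957 + 4.1713 = 7.1670.
Closed form (all zeros inside, monic): I(r) = n·log(r) = 4·log(6) = 7.1670. ✓

I(r) ≈ 7.1670.


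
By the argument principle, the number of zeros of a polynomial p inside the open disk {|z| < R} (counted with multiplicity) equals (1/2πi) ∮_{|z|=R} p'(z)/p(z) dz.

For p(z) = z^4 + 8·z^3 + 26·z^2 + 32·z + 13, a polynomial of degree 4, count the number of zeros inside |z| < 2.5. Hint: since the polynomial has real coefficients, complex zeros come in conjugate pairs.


The zeros of p are: -1, (-3 + 2i), (-3 - 2i), -1.
Their magnitudes are: 1, 3.606, 3.606, 1.
Zeros with |z| < R = 2.5: -1, -1.
Count = 2.
By the argument principle, (1/2πi) ∮_{|z|=R} p'(z)/p(z) dz equals exactly this count.

Number of zeros inside |z| < 2.5: 2.


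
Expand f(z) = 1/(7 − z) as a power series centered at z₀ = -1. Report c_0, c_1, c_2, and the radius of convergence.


Let w = z − z₀, so z = z₀ + w.
Then 7 − z = 7 − (z₀ + w) = (7 − z₀) − w = 8 − w.
f(z) = 1/(8 − w) = (1/(8)) · 1/(1 − w/(8)) = Σ_{n≥0} w^n / (8)^(n+1).
So c_n = 1/(8)^(n+1):
  c_0 = 1/(8)^1 = 1/8.
  c_1 = 1/(8)^2 = 1/64.
  c_2 = 1/(8)^3 = 1/512.
The series is valid for |w/d| < 1, i.e. |z − z₀| < |d|.
Radius of convergence: R = |7 − z₀| = |8| = 8 (distance from z₀ to the singularity z = 7).

c_0 = 1/8, c_1 = 1/64, c_2 = 1/512; R = 8.


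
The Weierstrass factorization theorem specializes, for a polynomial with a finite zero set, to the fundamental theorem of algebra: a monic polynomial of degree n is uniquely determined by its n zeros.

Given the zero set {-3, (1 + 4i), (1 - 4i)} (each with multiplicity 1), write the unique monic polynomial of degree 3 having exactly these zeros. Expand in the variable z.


The polynomial is p(z) = ∏_{α ∈ S} (z − α), where S = {-3, (1 + 4i), (1 - 4i)}.
Expanding the product yields: p(z) = z^3 + z^2 + 11·z + 51.
Note conjugate pairs combine to real quadratics: (z − (1+4i))(z − (1−4i)) = z² − 2z + 17.
The resulting polynomial has degree 3 and real coefficients as required.

p(z) = z^3 + z^2 + 11·z + 51.


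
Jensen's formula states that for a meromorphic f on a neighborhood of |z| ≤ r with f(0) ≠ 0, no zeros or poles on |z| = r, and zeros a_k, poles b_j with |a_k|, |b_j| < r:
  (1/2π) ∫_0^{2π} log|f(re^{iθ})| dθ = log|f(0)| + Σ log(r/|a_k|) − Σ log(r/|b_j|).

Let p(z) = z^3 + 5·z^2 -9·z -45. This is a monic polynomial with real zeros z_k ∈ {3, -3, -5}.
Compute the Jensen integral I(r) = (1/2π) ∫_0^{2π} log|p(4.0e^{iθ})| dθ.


Zeros: -5, -3, 3; r = 4.0.
Inside |z| < r: -3, 3. Outside (|z| ≥ r): -5.
p(0) = -45, so log|p(0)| = log(45) = 3.8067.
Apply Jensen: I(r) = log|p(0)| + Σ_k log(r/|z_k|), summed over zeros inside |z| < r.
  log(r/|z_k|) for z_k = 3: log(4.0/3) = 0.2877
  log(r/|z_k|) for z_k = -3: log(4.0/3) = 0.2877
  Outside zeros (-5) contribute nothing to the Jensen sum.
Sum over inside zeros: 0.5754.
I(r) = log|p(0)| + (inside sum) = 3.8067 + 0.5754 = 4.3820.
Note: since some zeros are outside |z| ≤ r, the simplified n·log(r) form does NOT apply — only the inside zeros contribute.

I(r) ≈ 4.3820.


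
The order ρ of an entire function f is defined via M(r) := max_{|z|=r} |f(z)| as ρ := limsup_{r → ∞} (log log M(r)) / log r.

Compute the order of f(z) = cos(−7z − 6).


cos(w) is a linear combination of e^{iw} and e^{−iw} (or e^w, e^{−w} in the hyperbolic case), so |cos(w)| ≤ e^{|w|}. With w = −7z − 6, |w| ≤ 7|z| + 6 = 7r + 6 on |z| = r, giving M(r) ≤ e^{7r + 6}, so ρ ≤ 1. On a suitable ray (z = it for sin/cos; z = t for sinh/cosh, t real → ∞), |cos(−7z − 6)| grows like e^{7|t|}/2, so ρ ≥ 1. Hence ρ = 1.
Therefore ρ = 1.

Order ρ = 1.


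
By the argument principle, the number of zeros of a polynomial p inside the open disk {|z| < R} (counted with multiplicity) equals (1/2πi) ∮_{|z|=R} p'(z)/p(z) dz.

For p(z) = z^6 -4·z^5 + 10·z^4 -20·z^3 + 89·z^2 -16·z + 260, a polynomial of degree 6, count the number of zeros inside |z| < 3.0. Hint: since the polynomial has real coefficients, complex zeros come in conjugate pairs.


The zeros of p are: (3 + 2i), (3 - 2i), (0 + 2i), (0 - 2i), (-1 + 2i), (-1 - 2i).
Their magnitudes are: 3.606, 3.606, 2, 2, 2.236, 2.236.
Zeros with |z| < R = 3.0: (0 + 2i), (0 - 2i), (-1 + 2i), (-1 - 2i).
Count = 4.
By the argument principle, (1/2πi) ∮_{|z|=R} p'(z)/p(z) dz equals exactly this count.

Number of zeros inside |z| < 3.0: 4.


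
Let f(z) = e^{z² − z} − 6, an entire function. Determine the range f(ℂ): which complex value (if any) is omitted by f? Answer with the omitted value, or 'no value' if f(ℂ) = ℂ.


Little Picard bounds the complement of f(ℂ) to at most one point.
The exponent g(z) = z² − z is a nonconstant polynomial, hence surjective onto ℂ. So e^{g(z)} takes every value in {e^w : w ∈ ℂ} = ℂ ∖ {0}. Adding -6 shifts the range to ℂ ∖ {-6}. f omits exactly -6.

Omitted value: -6.


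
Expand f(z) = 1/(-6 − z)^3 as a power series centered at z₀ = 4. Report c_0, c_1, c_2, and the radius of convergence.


Let w = z − z₀, so z = z₀ + w.
Then -6 − z = -6 − (z₀ + w) = (-6 − z₀) − w = -10 − w.
f(z) = 1/(-10 − w)^3 = (1/(-10)^3) · (1 − w/(-10))^{−3}.
By the binomial series (1−u)^{−3} = Σ_{n≥0} C(n+2, 2) u^n for |u|<1, with u = w/(-10):
  c_n = C(n+2, 2) / (-10)^(n+3).
  c_0 = 1/(-10)^3 = -1/1000.
  c_1 = 3/(-10)^4 = 3/10000.
  c_2 = 6/(-10)^5 = -3/50000.
The series is valid for |w/d| < 1, i.e. |z − z₀| < |d|.
Radius of convergence: R = |-6 − z₀| = |-10| = 10 (distance from z₀ to the singularity z = -6).

c_0 = -1/1000, c_1 = 3/10000, c_2 = -3/50000; R = 10.


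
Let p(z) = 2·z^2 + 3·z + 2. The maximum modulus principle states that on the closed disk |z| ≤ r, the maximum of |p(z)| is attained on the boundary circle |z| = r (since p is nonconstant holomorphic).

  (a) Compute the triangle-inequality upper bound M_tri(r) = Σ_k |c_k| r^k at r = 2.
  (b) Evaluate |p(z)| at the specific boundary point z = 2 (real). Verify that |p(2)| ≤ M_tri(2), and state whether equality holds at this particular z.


Coefficients: c_0 = 2, c_1 = 3, c_2 = 2. Radius r = 2.
Part (a). Triangle bound: M_tri(r) = Σ_k |c_k| r^k
  = |2|·2^0 + |3|·2^1 + |2|·2^2
  = 2 + 6 + 8 = 16.
This bounds M(r) := max_{|z|=r} |p(z)| from above; equality holds iff all terms c_k z^k can be made to align in phase at a single z on |z|=r.
Part (b). At z = 2 (real, on the circle |z| = r):
  p(2) = (2)·2^0 + (3)·2^1 + (2)·2^2 = 16.
  |p(2)| = 16.
Since all nonzero coefficients share the same sign, |p(2)| = 16 = M_tri(2); the triangle bound is attained at z = 2, so in fact M(r) = 16.

M_tri(2) = 16; |p(2)| = 16; equality at z=2: yes.


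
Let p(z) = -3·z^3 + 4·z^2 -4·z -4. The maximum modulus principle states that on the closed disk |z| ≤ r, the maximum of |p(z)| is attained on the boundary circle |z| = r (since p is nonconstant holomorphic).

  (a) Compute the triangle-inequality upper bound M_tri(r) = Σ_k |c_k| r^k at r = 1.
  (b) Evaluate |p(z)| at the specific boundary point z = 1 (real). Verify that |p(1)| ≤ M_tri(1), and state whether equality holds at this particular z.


Coefficients: c_0 = -4, c_1 = -4, c_2 = 4, c_3 = -3. Radius r = 1.
Part (a). Triangle bound: M_tri(r) = Σ_k |c_k| r^k
  = |-4|·1^0 + |-4|·1^1 + |4|·1^2 + |-3|·1^3
  = 4 + 4 + 4 + 3 = 15.
This bounds M(r) := max_{|z|=r} |p(z)| from above; equality holds iff all terms c_k z^k can be made to align in phase at a single z on |z|=r.
Part (b). At z = 1 (real, on the circle |z| = r):
  p(1) = (-4)·1^0 + (-4)·1^1 + (4)·1^2 + (-3)·1^3 = -7.
  |p(1)| = 7.
Check: |p(1)| = 7 ≤ 15 = M_tri(1). ✓ Equality does not hold at z = 1 (the coefficients have mixed signs, so the terms do not all align in phase there).

M_tri(1) = 15; |p(1)| = 7; equality at z=1: no.


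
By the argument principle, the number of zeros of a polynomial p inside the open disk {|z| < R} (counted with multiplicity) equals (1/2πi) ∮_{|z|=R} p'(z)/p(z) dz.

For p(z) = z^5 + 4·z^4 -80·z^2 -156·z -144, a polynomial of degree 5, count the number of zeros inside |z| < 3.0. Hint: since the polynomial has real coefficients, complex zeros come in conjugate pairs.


The zeros of p are: (-3 + 3i), (-3 - 3i), (-1 + 1i), (-1 - 1i), 4.
Their magnitudes are: 4.243, 4.243, 1.414, 1.414, 4.
Zeros with |z| < R = 3.0: (-1 + 1i), (-1 - 1i).
Count = 2.
By the argument principle, (1/2πi) ∮_{|z|=R} p'(z)/p(z) dz equals exactly this count.

Number of zeros inside |z| < 3.0: 2.


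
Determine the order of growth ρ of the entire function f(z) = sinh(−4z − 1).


sinh(w) is a linear combination of e^{iw} and e^{−iw} (or e^w, e^{−w} in the hyperbolic case), so |sinh(w)| ≤ e^{|w|}. With w = −4z − 1, |w| ≤ 4|z| + 1 = 4r + 1 on |z| = r, giving M(r) ≤ e^{4r + 1}, so ρ ≤ 1. On a suitable ray (z = it for sin/cos; z = t for sinh/cosh, t real → ∞), |sinh(−4z − 1)| grows like e^{4|t|}/2, so ρ ≥ 1. Hence ρ = 1.
Therefore ρ = 1.

Order ρ = 1.


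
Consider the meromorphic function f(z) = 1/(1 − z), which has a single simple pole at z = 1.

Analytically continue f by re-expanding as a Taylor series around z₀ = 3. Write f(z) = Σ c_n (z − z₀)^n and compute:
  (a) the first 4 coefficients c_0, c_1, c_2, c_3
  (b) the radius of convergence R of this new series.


Let w = z − z₀, so z = z₀ + w.
Then 1 − z = 1 − (z₀ + w) = (1 − z₀) − w = -2 − w.
f(z) = 1/(-2 − w) = (1/(-2)) · 1/(1 − w/(-2)) = Σ_{n≥0} w^n / (-2)^(n+1).
So c_n = 1/(-2)^(n+1):
  c_0 = 1/(-2)^1 = -1/2.
  c_1 = 1/(-2)^2 = 1/4.
  c_2 = 1/(-2)^3 = -1/8.
  c_3 = 1/(-2)^4 = 1/16.
The series is valid for |w/d| < 1, i.e. |z − z₀| < |d|.
Radius of convergence: R = |1 − z₀| = |-2| = 2 (distance from z₀ to the singularity z = 1).

c_0 = -1/2, c_1 = 1/4, c_2 = -1/8, c_3 = 1/16; R = 2.


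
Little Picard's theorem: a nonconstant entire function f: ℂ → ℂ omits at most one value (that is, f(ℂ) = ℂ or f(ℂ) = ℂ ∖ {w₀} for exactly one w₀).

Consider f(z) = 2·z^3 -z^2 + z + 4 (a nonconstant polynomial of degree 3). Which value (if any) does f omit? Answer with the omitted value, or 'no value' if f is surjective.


Little Picard bounds the complement of f(ℂ) to at most one point.
For every w ∈ ℂ, the equation p(z) − w = 0 is a nonconstant polynomial in z and hence has at least one root by the fundamental theorem of algebra. So p is surjective onto ℂ, omitting no value.

Omitted value: no value.
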